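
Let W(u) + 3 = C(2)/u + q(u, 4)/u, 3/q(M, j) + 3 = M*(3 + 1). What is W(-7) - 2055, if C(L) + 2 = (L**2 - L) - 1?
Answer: -446552/217 ≈ -2057.8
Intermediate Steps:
q(M, j) = 3/(-3 + 4*M) (q(M, j) = 3/(-3 + M*(3 + 1)) = 3/(-3 + M*4) = 3/(-3 + 4*M))
C(L) = -3 + L**2 - L (C(L) = -2 + ((L**2 - L) - 1) = -2 + (-1 + L**2 - L) = -3 + L**2 - L)
W(u) = -3 - 1/u + 3/(u*(-3 + 4*u)) (W(u) = -3 + ((-3 + 2**2 - 1*2)/u + (3/(-3 + 4*u))/u) = -3 + ((-3 + 4 - 2)/u + 3/(u*(-3 + 4*u))) = -3 + (-1/u + 3/(u*(-3 + 4*u))) = -3 - 1/u + 3/(u*(-3 + 4*u)))
W(-7) - 2055 = (6 - 12*(-7)**2 + 5*(-7))/((-7)*(-3 + 4*(-7))) - 2055 = -(6 - 12*49 - 35)/(7*(-3 - 28)) - 2055 = -1/7*(6 - 588 - 35)/(-31) - 2055 = -1/7*(-1/31)*(-617) - 2055 = -617/217 - 2055 = -446552/217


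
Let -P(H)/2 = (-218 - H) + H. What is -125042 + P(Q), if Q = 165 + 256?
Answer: -124606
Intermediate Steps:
Q = 421
P(H) = 436 (P(H) = -2*((-218 - H) + H) = -2*(-218) = 436)
-125042 + P(Q) = -125042 + 436 = -124606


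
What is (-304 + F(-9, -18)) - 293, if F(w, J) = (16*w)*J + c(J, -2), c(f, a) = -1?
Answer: 1994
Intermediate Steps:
F(w, J) = -1 + 16*J*w (F(w, J) = (16*w)*J - 1 = 16*J*w - 1 = -1 + 16*J*w)
(-304 + F(-9, -18)) - 293 = (-304 + (-1 + 16*(-18)*(-9))) - 293 = (-304 + (-1 + 2592)) - 293 = (-304 + 2591) - 293 = 2287 - 293 = 1994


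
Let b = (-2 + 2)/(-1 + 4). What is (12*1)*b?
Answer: 0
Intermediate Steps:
b = 0 (b = 0/3 = 0*(⅓) = 0)
(12*1)*b = (12*1)*0 = 12*0 = 0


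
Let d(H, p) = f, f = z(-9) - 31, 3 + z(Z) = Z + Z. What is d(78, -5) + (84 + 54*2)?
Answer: 140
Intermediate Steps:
z(Z) = -3 + 2*Z (z(Z) = -3 + (Z + Z) = -3 + 2*Z)
f = -52 (f = (-3 + 2*(-9)) - 31 = (-3 - 18) - 31 = -21 - 31 = -52)
d(H, p) = -52
d(78, -5) + (84 + 54*2) = -52 + (84 + 54*2) = -52 + (84 + 108) = -52 + 192 = 140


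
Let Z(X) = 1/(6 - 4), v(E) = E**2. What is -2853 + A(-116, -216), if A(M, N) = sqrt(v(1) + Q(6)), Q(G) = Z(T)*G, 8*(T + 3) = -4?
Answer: -2851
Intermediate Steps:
T = -7/2 (T = -3 + (1/8)*(-4) = -3 - 1/2 = -7/2 ≈ -3.5000)
Z(X) = 1/2
Q(G) = G/2
A(M, N) = 2 (A(M, N) = sqrt(1**2 + (1/2)*6) = sqrt(1 + 3) = sqrt(4) = 2)
-2853 + A(-116, -216) = -2853 + 2 = -2851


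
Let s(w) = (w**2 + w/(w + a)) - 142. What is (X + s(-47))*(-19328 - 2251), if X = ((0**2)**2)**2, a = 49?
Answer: -88193373/2 ≈ -4.4097e+7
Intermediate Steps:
X = 0 (X = (0**2)**2 = 0**2 = 0)
s(w) = -142 + w**2 + w/(49 + w) (s(w) = (w**2 + w/(w + 49)) - 142 = (w**2 + w/(49 + w)) - 142 = -142 + w**2 + w/(49 + w))
(X + s(-47))*(-19328 - 2251) = (0 + (-6958 + (-47)**3 - 141*(-47) + 49*(-47)**2)/(49 - 47))*(-19328 - 2251) = (0 + (-6958 - 103823 + 6627 + 49*2209)/2)*(-21579) = (0 + (-6958 - 103823 + 6627 + 108241)/2)*(-21579) = (0 + (1/2)*4087)*(-21579) = (0 + 4087/2)*(-21579) = (4087/2)*(-21579) = -88193373/2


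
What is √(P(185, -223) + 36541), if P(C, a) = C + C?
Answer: √36911 ≈ 192.12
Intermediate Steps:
P(C, a) = 2*C
√(P(185, -223) + 36541) = √(2*185 + 36541) = √(370 + 36541) = √36911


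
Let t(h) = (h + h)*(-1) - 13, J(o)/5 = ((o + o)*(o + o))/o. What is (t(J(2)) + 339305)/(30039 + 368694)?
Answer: 339212/398733 ≈ 0.85072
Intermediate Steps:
J(o) = 20*o (J(o) = 5*(((o + o)*(o + o))/o) = 5*(((2*o)*(2*o))/o) = 5*((4*o**2)/o) = 5*(4*o) = 20*o)
t(h) = -13 - 2*h (t(h) = (2*h)*(-1) - 13 = -2*h - 13 = -13 - 2*h)
(t(J(2)) + 339305)/(30039 + 368694) = ((-13 - 40*2) + 339305)/(30039 + 368694) = ((-13 - 2*40) + 339305)/398733 = ((-13 - 80) + 339305)*(1/398733) = (-93 + 339305)*(1/398733) = 339212*(1/398733) = 339212/398733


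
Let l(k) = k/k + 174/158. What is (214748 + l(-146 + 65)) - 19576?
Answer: 15418754/79 ≈ 1.9517e+5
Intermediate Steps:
l(k) = 166/79 (l(k) = 1 + 174*(1/158) = 1 + 87/79 = 166/79)
(214748 + l(-146 + 65)) - 19576 = (214748 + 166/79) - 19576 = 16965258/79 - 19576 = 15418754/79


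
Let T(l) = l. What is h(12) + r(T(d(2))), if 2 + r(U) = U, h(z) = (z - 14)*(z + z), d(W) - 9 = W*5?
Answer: -31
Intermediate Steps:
d(W) = 9 + 5*W (d(W) = 9 + W*5 = 9 + 5*W)
h(z) = 2*z*(-14 + z) (h(z) = (-14 + z)*(2*z) = 2*z*(-14 + z))
r(U) = -2 + U
h(12) + r(T(d(2))) = 2*12*(-14 + 12) + (-2 + (9 + 5*2)) = 2*12*(-2) + (-2 + (9 + 10)) = -48 + (-2 + 19) = -48 + 17 = -31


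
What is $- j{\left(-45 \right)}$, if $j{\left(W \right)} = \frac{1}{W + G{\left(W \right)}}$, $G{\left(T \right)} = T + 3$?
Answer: $\frac{1}{87} \approx 0.011494$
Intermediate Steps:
$G{\left(T \right)} = 3 + T$
$j{\left(W \right)} = \frac{1}{3 + 2 W}$ ($j{\left(W \right)} = \frac{1}{W + \left(3 + W\right)} = \frac{1}{3 + 2 W}$)
$- j{\left(-45 \right)} = - \frac{1}{3 + 2 \left(-45\right)} = - \frac{1}{3 - 90} = - \frac{1}{-87} = \left(-1\right) \left(- \frac{1}{87}\right) = \frac{1}{87}$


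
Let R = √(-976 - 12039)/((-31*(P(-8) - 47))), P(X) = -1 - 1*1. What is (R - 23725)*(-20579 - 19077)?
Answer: 940838600 - 39656*I*√13015/1519 ≈ 9.4084e+8 - 2978.3*I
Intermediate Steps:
P(X) = -2 (P(X) = -1 - 1 = -2)
R = I*√13015/1519 (R = √(-976 - 12039)/((-31*(-2 - 47))) = √(-13015)/((-31*(-49))) = (I*√13015)/1519 = (I*√13015)*(1/1519) = I*√13015/1519 ≈ 0.075104*I)
(R - 23725)*(-20579 - 19077) = (I*√13015/1519 - 23725)*(-20579 - 19077) = (-23725 + I*√13015/1519)*(-39656) = 940838600 - 39656*I*√13015/1519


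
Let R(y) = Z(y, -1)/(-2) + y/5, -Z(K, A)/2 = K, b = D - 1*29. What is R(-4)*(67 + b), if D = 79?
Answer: -2808/5 ≈ -561.60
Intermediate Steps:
b = 50 (b = 79 - 1*29 = 79 - 29 = 50)
Z(K, A) = -2*K
R(y) = 6*y/5 (R(y) = -2*y/(-2) + y/5 = -2*y*(-½) + y*(⅕) = y + y/5 = 6*y/5)
R(-4)*(67 + b) = ((6/5)*(-4))*(67 + 50) = -24/5*117 = -2808/5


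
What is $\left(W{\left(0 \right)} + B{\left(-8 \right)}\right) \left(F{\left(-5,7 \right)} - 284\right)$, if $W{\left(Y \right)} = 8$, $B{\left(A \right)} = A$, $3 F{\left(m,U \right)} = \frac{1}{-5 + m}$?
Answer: $0$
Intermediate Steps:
$F{\left(m,U \right)} = \frac{1}{3 \left(-5 + m\right)}$
$\left(W{\left(0 \right)} + B{\left(-8 \right)}\right) \left(F{\left(-5,7 \right)} - 284\right) = \left(8 - 8\right) \left(\frac{1}{3 \left(-5 - 5\right)} - 284\right) = 0 \left(\frac{1}{3 \left(-10\right)} - 284\right) = 0 \left(\frac{1}{3} \left(- \frac{1}{10}\right) - 284\right) = 0 \left(- \frac{1}{30} - 284\right) = 0 \left(- \frac{8521}{30}\right) = 0$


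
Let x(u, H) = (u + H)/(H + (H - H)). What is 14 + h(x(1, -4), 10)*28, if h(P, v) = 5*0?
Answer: 14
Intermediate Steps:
x(u, H) = (H + u)/H (x(u, H) = (H + u)/(H + 0) = (H + u)/H)
h(P, v) = 0
14 + h(x(1, -4), 10)*28 = 14 + 0*28 = 14 + 0 = 14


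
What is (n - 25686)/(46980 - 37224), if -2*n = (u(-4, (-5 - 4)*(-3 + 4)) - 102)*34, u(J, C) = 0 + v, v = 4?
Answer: -6005/2439 ≈ -2.4621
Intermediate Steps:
u(J, C) = 4 (u(J, C) = 0 + 4 = 4)
n = 1666 (n = -(4 - 102)*34/2 = -(-49)*34 = -1/2*(-3332) = 1666)
(n - 25686)/(46980 - 37224) = (1666 - 25686)/(46980 - 37224) = -24020/9756 = -24020*1/9756 = -6005/2439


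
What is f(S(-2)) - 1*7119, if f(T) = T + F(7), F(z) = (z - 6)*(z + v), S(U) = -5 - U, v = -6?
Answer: -7121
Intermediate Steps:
F(z) = (-6 + z)² (F(z) = (z - 6)*(z - 6) = (-6 + z)*(-6 + z) = (-6 + z)²)
f(T) = 1 + T (f(T) = T + (36 + 7² - 12*7) = T + (36 + 49 - 84) = T + 1 = 1 + T)
f(S(-2)) - 1*7119 = (1 + (-5 - 1*(-2))) - 1*7119 = (1 + (-5 + 2)) - 7119 = (1 - 3) - 7119 = -2 - 7119 = -7121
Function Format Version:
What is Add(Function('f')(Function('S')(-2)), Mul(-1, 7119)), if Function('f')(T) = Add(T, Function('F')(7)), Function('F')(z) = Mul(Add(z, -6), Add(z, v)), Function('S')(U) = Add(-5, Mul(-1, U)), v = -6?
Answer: -7121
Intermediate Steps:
Function('F')(z) = Pow(Add(-6, z), 2) (Function('F')(z) = Mul(Add(z, -6), Add(z, -6)) = Mul(Add(-6, z), Add(-6, z)) = Pow(Add(-6, z), 2))
Function('f')(T) = Add(1, T) (Function('f')(T) = Add(T, Add(36, Pow(7, 2), Mul(-12, 7))) = Add(T, Add(36, 49, -84)) = Add(T, 1) = Add(1, T))
Add(Function('f')(Function('S')(-2)), Mul(-1, 7119)) = Add(Add(1, Add(-5, Mul(-1, -2))), Mul(-1, 7119)) = Add(Add(1, Add(-5, 2)), -7119) = Add(Add(1, -3), -7119) = Add(-2, -7119) = -7121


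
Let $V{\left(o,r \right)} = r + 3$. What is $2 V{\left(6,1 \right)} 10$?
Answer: $80$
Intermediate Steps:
$V{\left(o,r \right)} = 3 + r$
$2 V{\left(6,1 \right)} 10 = 2 \left(3 + 1\right) 10 = 2 \cdot 4 \cdot 10 = 8 \cdot 10 = 80$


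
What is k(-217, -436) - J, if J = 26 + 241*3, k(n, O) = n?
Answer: -966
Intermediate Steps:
J = 749 (J = 26 + 723 = 749)
k(-217, -436) - J = -217 - 1*749 = -217 - 749 = -966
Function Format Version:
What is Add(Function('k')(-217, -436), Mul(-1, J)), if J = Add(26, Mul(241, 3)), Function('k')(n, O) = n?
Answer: -966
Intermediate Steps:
J = 749 (J = Add(26, 723) = 749)
Add(Function('k')(-217, -436), Mul(-1, J)) = Add(-217, Mul(-1, 749)) = Add(-217, -749) = -966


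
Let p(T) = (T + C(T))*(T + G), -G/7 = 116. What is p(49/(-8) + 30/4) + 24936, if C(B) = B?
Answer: 726617/32 ≈ 22707.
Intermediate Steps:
G = -812 (G = -7*116 = -812)
p(T) = 2*T*(-812 + T) (p(T) = (T + T)*(T - 812) = (2*T)*(-812 + T) = 2*T*(-812 + T))
p(49/(-8) + 30/4) + 24936 = 2*(49/(-8) + 30/4)*(-812 + (49/(-8) + 30/4)) + 24936 = 2*(49*(-⅛) + 30*(¼))*(-812 + (49*(-⅛) + 30*(¼))) + 24936 = 2*(-49/8 + 15/2)*(-812 + (-49/8 + 15/2)) + 24936 = 2*(11/8)*(-812 + 11/8) + 24936 = 2*(11/8)*(-6485/8) + 24936 = -71335/32 + 24936 = 726617/32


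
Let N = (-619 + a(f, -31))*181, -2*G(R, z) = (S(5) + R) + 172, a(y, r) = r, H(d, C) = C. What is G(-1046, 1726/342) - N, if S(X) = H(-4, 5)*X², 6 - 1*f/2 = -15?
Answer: 236049/2 ≈ 1.1802e+5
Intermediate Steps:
f = 42 (f = 12 - 2*(-15) = 12 + 30 = 42)
S(X) = 5*X²
G(R, z) = -297/2 - R/2 (G(R, z) = -((5*5² + R) + 172)/2 = -((5*25 + R) + 172)/2 = -((125 + R) + 172)/2 = -(297 + R)/2 = -297/2 - R/2)
N = -117650 (N = (-619 - 31)*181 = -650*181 = -117650)
G(-1046, 1726/342) - N = (-297/2 - ½*(-1046)) - 1*(-117650) = (-297/2 + 523) + 117650 = 749/2 + 117650 = 236049/2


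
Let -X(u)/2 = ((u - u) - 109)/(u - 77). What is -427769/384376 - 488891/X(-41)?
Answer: 11087113427123/41896984 ≈ 2.6463e+5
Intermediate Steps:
X(u) = 218/(-77 + u) (X(u) = -2*((u - u) - 109)/(u - 77) = -2*(0 - 109)/(-77 + u) = -(-218)/(-77 + u) = 218/(-77 + u))
-427769/384376 - 488891/X(-41) = -427769/384376 - 488891/(218/(-77 - 41)) = -427769*1/384376 - 488891/(218/(-118)) = -427769/384376 - 488891/(218*(-1/118)) = -427769/384376 - 488891/(-109/59) = -427769/384376 - 488891*(-59/109) = -427769/384376 + 28844569/109 = 11087113427123/41896984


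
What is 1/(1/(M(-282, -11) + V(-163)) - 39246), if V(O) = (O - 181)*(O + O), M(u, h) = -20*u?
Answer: -117784/4622550863 ≈ -2.5480e-5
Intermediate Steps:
V(O) = 2*O*(-181 + O) (V(O) = (-181 + O)*(2*O) = 2*O*(-181 + O))
1/(1/(M(-282, -11) + V(-163)) - 39246) = 1/(1/(-20*(-282) + 2*(-163)*(-181 - 163)) - 39246) = 1/(1/(5640 + 2*(-163)*(-344)) - 39246) = 1/(1/(5640 + 112144) - 39246) = 1/(1/117784 - 39246) = 1/(-4622550863/117784) = -117784/4622550863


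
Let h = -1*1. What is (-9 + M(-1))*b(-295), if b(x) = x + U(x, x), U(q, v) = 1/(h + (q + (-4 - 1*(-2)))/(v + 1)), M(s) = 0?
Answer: 1773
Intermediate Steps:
h = -1
U(q, v) = 1/(-1 + (-2 + q)/(1 + v)) (U(q, v) = 1/(-1 + (q + (-4 - 1*(-2)))/(v + 1)) = 1/(-1 + (q + (-4 + 2))/(1 + v)) = 1/(-1 + (q - 2)/(1 + v)) = 1/(-1 + (-2 + q)/(1 + v)))
b(x) = -⅓ + 2*x/3 (b(x) = x + (1 + x)/(-3 + x - x) = x + (1 + x)/(-3) = x - (1 + x)/3 = x + (-⅓ - x/3) = -⅓ + 2*x/3)
(-9 + M(-1))*b(-295) = (-9 + 0)*(-⅓ + (⅔)*(-295)) = -9*(-⅓ - 590/3) = -9*(-197) = 1773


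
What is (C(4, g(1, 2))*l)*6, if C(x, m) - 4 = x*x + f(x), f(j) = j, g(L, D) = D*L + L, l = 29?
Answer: 4176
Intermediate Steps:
g(L, D) = L + D*L
C(x, m) = 4 + x + x² (C(x, m) = 4 + (x*x + x) = 4 + (x² + x) = 4 + (x + x²) = 4 + x + x²)
(C(4, g(1, 2))*l)*6 = ((4 + 4 + 4²)*29)*6 = ((4 + 4 + 16)*29)*6 = (24*29)*6 = 696*6 = 4176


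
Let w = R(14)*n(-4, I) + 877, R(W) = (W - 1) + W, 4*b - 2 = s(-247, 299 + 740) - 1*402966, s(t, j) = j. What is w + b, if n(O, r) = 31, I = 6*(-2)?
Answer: -395069/4 ≈ -98767.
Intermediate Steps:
I = -12
b = -401925/4 (b = ½ + ((299 + 740) - 1*402966)/4 = ½ + (1039 - 402966)/4 = ½ + (¼)*(-401927) = ½ - 401927/4 = -401925/4 ≈ -1.0048e+5)
R(W) = -1 + 2*W (R(W) = (-1 + W) + W = -1 + 2*W)
w = 1714 (w = (-1 + 2*14)*31 + 877 = (-1 + 28)*31 + 877 = 27*31 + 877 = 837 + 877 = 1714)
w + b = 1714 - 401925/4 = -395069/4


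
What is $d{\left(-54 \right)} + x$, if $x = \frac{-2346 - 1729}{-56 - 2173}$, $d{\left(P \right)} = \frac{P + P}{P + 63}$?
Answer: $- \frac{22673}{2229} \approx -10.172$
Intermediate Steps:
$d{\left(P \right)} = \frac{2 P}{63 + P}$
$x = \frac{4075}{2229}$ ($x = - \frac{4075}{-2229} = \left(-4075\right) \left(- \frac{1}{2229}\right) = \frac{4075}{2229} \approx 1.8282$)
$d{\left(-54 \right)} + x = 2 \left(-54\right) \frac{1}{63 - 54} + \frac{4075}{2229} = 2 \left(-54\right) \frac{1}{9} + \frac{4075}{2229} = -12 + \frac{4075}{2229} = - \frac{22673}{2229}$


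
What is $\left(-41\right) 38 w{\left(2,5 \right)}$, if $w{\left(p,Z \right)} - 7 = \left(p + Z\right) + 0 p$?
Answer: $-21812$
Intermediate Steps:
$w{\left(p,Z \right)} = 7 + Z + p$ ($w{\left(p,Z \right)} = 7 + \left(\left(p + Z\right) + 0 p\right) = 7 + \left(\left(Z + p\right) + 0\right) = 7 + \left(Z + p\right) = 7 + Z + p$)
$\left(-41\right) 38 w{\left(2,5 \right)} = \left(-41\right) 38 \left(7 + 5 + 2\right) = \left(-1558\right) 14 = -21812$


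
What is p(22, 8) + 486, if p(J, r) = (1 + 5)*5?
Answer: 516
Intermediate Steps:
p(J, r) = 30 (p(J, r) = 6*5 = 30)
p(22, 8) + 486 = 30 + 486 = 516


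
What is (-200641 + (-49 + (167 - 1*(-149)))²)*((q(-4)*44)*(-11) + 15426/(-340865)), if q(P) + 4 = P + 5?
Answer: -64018963501008/340865 ≈ -1.8781e+8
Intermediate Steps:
q(P) = 1 + P (q(P) = -4 + (P + 5) = -4 + (5 + P) = 1 + P)
(-200641 + (-49 + (167 - 1*(-149)))²)*((q(-4)*44)*(-11) + 15426/(-340865)) = (-200641 + (-49 + (167 - 1*(-149)))²)*(((1 - 4)*44)*(-11) + 15426/(-340865)) = (-200641 + (-49 + (167 + 149))²)*(-3*44*(-11) + 15426*(-1/340865)) = (-200641 + (-49 + 316)²)*(-132*(-11) - 15426/340865) = (-200641 + 267²)*(1452 - 15426/340865) = (-200641 + 71289)*(494920554/340865) = -129352*494920554/340865 = -64018963501008/340865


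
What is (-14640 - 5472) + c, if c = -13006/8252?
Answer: -82988615/4126 ≈ -20114.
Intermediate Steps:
c = -6503/4126 (c = -13006*1/8252 = -6503/4126 ≈ -1.5761)
(-14640 - 5472) + c = (-14640 - 5472) - 6503/4126 = -20112 - 6503/4126 = -82988615/4126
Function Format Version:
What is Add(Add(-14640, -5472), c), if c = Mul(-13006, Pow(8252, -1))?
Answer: Rational(-82988615, 4126) ≈ -20114.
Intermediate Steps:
c = Rational(-6503, 4126) (c = Mul(-13006, Rational(1, 8252)) = Rational(-6503, 4126) ≈ -1.5761)
Add(Add(-14640, -5472), c) = Add(Add(-14640, -5472), Rational(-6503, 4126)) = Add(-20112, Rational(-6503, 4126)) = Rational(-82988615, 4126)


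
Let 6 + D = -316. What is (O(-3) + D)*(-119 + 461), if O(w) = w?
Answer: -111150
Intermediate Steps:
D = -322 (D = -6 - 316 = -322)
(O(-3) + D)*(-119 + 461) = (-3 - 322)*(-119 + 461) = -325*342 = -111150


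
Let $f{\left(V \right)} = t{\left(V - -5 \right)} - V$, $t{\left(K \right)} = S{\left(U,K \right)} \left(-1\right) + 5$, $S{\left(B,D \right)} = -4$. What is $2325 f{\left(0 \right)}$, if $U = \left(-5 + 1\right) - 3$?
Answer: $20925$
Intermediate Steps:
$U = -7$ ($U = -4 - 3 = -7$)
$t{\left(K \right)} = 9$ ($t{\left(K \right)} = \left(-4\right) \left(-1\right) + 5 = 4 + 5 = 9$)
$f{\left(V \right)} = 9 - V$
$2325 f{\left(0 \right)} = 2325 \left(9 - 0\right) = 2325 \left(9 + 0\right) = 2325 \cdot 9 = 20925$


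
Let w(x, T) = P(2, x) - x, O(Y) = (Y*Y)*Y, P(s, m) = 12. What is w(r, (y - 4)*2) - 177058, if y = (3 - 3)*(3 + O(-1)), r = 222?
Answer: -177268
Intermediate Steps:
O(Y) = Y**3 (O(Y) = Y**2*Y = Y**3)
y = 0 (y = (3 - 3)*(3 + (-1)**3) = 0*(3 - 1) = 0*2 = 0)
w(x, T) = 12 - x
w(r, (y - 4)*2) - 177058 = (12 - 1*222) - 177058 = (12 - 222) - 177058 = -210 - 177058 = -177268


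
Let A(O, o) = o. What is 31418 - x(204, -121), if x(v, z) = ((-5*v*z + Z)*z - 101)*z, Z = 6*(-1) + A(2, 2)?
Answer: -1806914459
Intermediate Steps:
Z = -4 (Z = 6*(-1) + 2 = -6 + 2 = -4)
x(v, z) = z*(-101 + z*(-4 - 5*v*z)) (x(v, z) = ((-5*v*z - 4)*z - 101)*z = ((-4 - 5*v*z)*z - 101)*z = (z*(-4 - 5*v*z) - 101)*z = (-101 + z*(-4 - 5*v*z))*z = z*(-101 + z*(-4 - 5*v*z)))
31418 - x(204, -121) = 31418 - (-1)*(-121)*(101 + 4*(-121) + 5*204*(-121)**2) = 31418 - (-1)*(-121)*(101 - 484 + 5*204*14641) = 31418 - (-1)*(-121)*(101 - 484 + 14933820) = 31418 - (-1)*(-121)*14933437 = 31418 - 1*1806945877 = 31418 - 1806945877 = -1806914459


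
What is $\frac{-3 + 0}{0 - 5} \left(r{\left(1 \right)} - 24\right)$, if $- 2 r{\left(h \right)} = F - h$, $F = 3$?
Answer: $-15$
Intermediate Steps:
$r{\left(h \right)} = - \frac{3}{2} + \frac{h}{2}$ ($r{\left(h \right)} = - \frac{3 - h}{2} = - \frac{3}{2} + \frac{h}{2}$)
$\frac{-3 + 0}{0 - 5} \left(r{\left(1 \right)} - 24\right) = \frac{-3 + 0}{0 - 5} \left(\left(- \frac{3}{2} + \frac{1}{2} \cdot 1\right) - 24\right) = \frac{1}{-5} \left(-3\right) \left(\left(- \frac{3}{2} + \frac{1}{2}\right) - 24\right) = \left(- \frac{1}{5}\right) \left(-3\right) \left(-1 - 24\right) = \frac{3}{5} \left(-25\right) = -15$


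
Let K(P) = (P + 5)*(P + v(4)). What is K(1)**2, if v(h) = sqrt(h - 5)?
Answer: 72*I ≈ 72.0*I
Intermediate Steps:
v(h) = sqrt(-5 + h)
K(P) = (5 + P)*(I + P) (K(P) = (P + 5)*(P + sqrt(-5 + 4)) = (5 + P)*(P + sqrt(-1)) = (5 + P)*(P + I) = (5 + P)*(I + P))
K(1)**2 = (1**2 + 5*I + 1*(5 + I))**2 = (1 + 5*I + (5 + I))**2 = (6 + 6*I)**2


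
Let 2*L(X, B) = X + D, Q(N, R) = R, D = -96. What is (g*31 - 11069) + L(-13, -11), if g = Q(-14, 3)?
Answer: -22061/2 ≈ -11031.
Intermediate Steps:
L(X, B) = -48 + X/2 (L(X, B) = (X - 96)/2 = (-96 + X)/2 = -48 + X/2)
g = 3
(g*31 - 11069) + L(-13, -11) = (3*31 - 11069) + (-48 + (1/2)*(-13)) = (93 - 11069) + (-48 - 13/2) = -10976 - 109/2 = -22061/2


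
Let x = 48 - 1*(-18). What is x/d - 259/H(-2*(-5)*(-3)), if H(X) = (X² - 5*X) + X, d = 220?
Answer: 47/1020 ≈ 0.046078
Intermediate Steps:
x = 66 (x = 48 + 18 = 66)
H(X) = X² - 4*X
x/d - 259/H(-2*(-5)*(-3)) = 66/220 - 259*(-1/(30*(-4 - 2*(-5)*(-3)))) = 66*(1/220) - 259*(-1/(30*(-4 + 10*(-3)))) = 3/10 - 259*(-1/(30*(-4 - 30))) = 3/10 - 259/((-30*(-34))) = 3/10 - 259/1020 = 47/1020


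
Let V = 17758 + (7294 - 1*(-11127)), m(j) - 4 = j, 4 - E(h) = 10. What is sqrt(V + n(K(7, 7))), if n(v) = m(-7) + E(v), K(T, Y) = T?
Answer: sqrt(36170) ≈ 190.18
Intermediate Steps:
E(h) = -6 (E(h) = 4 - 1*10 = 4 - 10 = -6)
m(j) = 4 + j
n(v) = -9 (n(v) = (4 - 7) - 6 = -3 - 6 = -9)
V = 36179 (V = 17758 + (7294 + 11127) = 17758 + 18421 = 36179)
sqrt(V + n(K(7, 7))) = sqrt(36179 - 9) = sqrt(36170)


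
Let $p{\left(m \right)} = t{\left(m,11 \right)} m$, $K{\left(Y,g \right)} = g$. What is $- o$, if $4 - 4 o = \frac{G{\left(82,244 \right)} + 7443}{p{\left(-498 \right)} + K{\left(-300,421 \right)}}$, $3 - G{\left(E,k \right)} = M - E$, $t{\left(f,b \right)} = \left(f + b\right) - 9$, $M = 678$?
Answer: $- \frac{491433}{494858} \approx -0.99308$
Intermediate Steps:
$t{\left(f,b \right)} = -9 + b + f$ ($t{\left(f,b \right)} = \left(b + f\right) - 9 = -9 + b + f$)
$p{\left(m \right)} = m \left(2 + m\right)$ ($p{\left(m \right)} = \left(-9 + 11 + m\right) m = \left(2 + m\right) m = m \left(2 + m\right)$)
$G{\left(E,k \right)} = -675 + E$ ($G{\left(E,k \right)} = 3 - \left(678 - E\right) = 3 + \left(-678 + E\right) = -675 + E$)
$o = \frac{491433}{494858}$ ($o = 1 - \frac{\left(\left(-675 + 82\right) + 7443\right) \frac{1}{- 498 \left(2 - 498\right) + 421}}{4} = 1 - \frac{\left(-593 + 7443\right) \frac{1}{\left(-498\right) \left(-496\right) + 421}}{4} = 1 - \frac{6850 \frac{1}{247008 + 421}}{4} = 1 - \frac{6850 \cdot \frac{1}{247429}}{4} = 1 - \frac{3425}{494858} = \frac{491433}{494858} \approx 0.99308$)
$- o = \left(-1\right) \frac{491433}{494858} = - \frac{491433}{494858}$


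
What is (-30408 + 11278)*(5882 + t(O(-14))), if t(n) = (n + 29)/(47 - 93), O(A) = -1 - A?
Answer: -2587619450/23 ≈ -1.1251e+8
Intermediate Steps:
t(n) = -29/46 - n/46 (t(n) = (29 + n)/(-46) = (29 + n)*(-1/46) = -29/46 - n/46)
(-30408 + 11278)*(5882 + t(O(-14))) = (-30408 + 11278)*(5882 + (-29/46 - (-1 - 1*(-14))/46)) = -19130*(5882 + (-29/46 - (-1 + 14)/46)) = -19130*(5882 + (-29/46 - 1/46*13)) = -19130*(5882 + (-29/46 - 13/46)) = -19130*(5882 - 21/23) = -19130*135265/23 = -2587619450/23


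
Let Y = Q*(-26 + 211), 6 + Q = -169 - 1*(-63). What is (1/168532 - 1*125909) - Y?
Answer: -17727712547/168532 ≈ -1.0519e+5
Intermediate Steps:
Q = -112 (Q = -6 + (-169 - 1*(-63)) = -6 + (-169 + 63) = -6 - 106 = -112)
Y = -20720 (Y = -112*(-26 + 211) = -112*185 = -20720)
(1/168532 - 1*125909) - Y = (1/168532 - 1*125909) - 1*(-20720) = (1/168532 - 125909) + 20720 = -21219695587/168532 + 20720 = -17727712547/168532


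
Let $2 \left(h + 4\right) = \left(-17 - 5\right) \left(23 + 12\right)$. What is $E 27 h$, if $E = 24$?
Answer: $-252072$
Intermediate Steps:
$h = -389$ ($h = -4 + \frac{\left(-17 - 5\right) \left(23 + 12\right)}{2} = -4 + \frac{\left(-22\right) 35}{2} = -4 + \frac{1}{2} \left(-770\right) = -4 - 385 = -389$)
$E 27 h = 24 \cdot 27 \left(-389\right) = 648 \left(-389\right) = -252072$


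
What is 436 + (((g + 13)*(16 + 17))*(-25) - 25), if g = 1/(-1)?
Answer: -9489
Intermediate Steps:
g = -1
436 + (((g + 13)*(16 + 17))*(-25) - 25) = 436 + (((-1 + 13)*(16 + 17))*(-25) - 25) = 436 + ((12*33)*(-25) - 25) = 436 + (396*(-25) - 25) = 436 + (-9900 - 25) = 436 - 9925 = -9489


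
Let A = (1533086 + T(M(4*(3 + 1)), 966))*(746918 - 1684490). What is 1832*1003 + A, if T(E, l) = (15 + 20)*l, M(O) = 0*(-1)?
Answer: -1469075979016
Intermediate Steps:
M(O) = 0
T(E, l) = 35*l
A = -1469077816512 (A = (1533086 + 35*966)*(746918 - 1684490) = (1533086 + 33810)*(-937572) = 1566896*(-937572) = -1469077816512)
1832*1003 + A = 1832*1003 - 1469077816512 = 1837496 - 1469077816512 = -1469075979016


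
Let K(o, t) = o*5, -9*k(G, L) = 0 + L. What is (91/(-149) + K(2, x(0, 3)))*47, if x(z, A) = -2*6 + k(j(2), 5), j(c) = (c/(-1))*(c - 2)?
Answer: 65753/149 ≈ 441.30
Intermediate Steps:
j(c) = -c*(-2 + c) (j(c) = (c*(-1))*(-2 + c) = (-c)*(-2 + c) = -c*(-2 + c))
k(G, L) = -L/9 (k(G, L) = -(0 + L)/9 = -L/9)
x(z, A) = -113/9 (x(z, A) = -2*6 - ⅑*5 = -12 - 5/9 = -113/9)
K(o, t) = 5*o
(91/(-149) + K(2, x(0, 3)))*47 = (91/(-149) + 5*2)*47 = (91*(-1/149) + 10)*47 = (-91/149 + 10)*47 = (1399/149)*47 = 65753/149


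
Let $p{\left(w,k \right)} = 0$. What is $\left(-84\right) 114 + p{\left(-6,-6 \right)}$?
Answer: $-9576$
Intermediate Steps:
$\left(-84\right) 114 + p{\left(-6,-6 \right)} = \left(-84\right) 114 + 0 = -9576 + 0 = -9576$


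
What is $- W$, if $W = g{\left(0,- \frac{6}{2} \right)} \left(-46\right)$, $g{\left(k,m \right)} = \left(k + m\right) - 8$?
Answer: $-506$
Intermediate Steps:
$g{\left(k,m \right)} = -8 + k + m$
$W = 506$ ($W = \left(-8 + 0 - \frac{6}{2}\right) \left(-46\right) = \left(-8 + 0 - 3\right) \left(-46\right) = \left(-11\right) \left(-46\right) = 506$)
$- W = \left(-1\right) 506 = -506$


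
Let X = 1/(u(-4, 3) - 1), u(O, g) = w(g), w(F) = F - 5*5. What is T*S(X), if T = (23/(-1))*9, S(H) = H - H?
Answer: 0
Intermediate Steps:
w(F) = -25 + F (w(F) = F - 25 = -25 + F)
u(O, g) = -25 + g
X = -1/23 (X = 1/((-25 + 3) - 1) = 1/(-22 - 1) = 1/(-23) = -1/23 ≈ -0.043478)
S(H) = 0
T = -207 (T = -1*23*9 = -23*9 = -207)
T*S(X) = -207*0 = 0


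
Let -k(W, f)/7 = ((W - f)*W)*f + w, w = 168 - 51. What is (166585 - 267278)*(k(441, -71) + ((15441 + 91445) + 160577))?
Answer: -11326479090724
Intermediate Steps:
w = 117
k(W, f) = -819 - 7*W*f*(W - f) (k(W, f) = -7*(((W - f)*W)*f + 117) = -7*((W*(W - f))*f + 117) = -7*(W*f*(W - f) + 117) = -7*(117 + W*f*(W - f)) = -819 - 7*W*f*(W - f))
(166585 - 267278)*(k(441, -71) + ((15441 + 91445) + 160577)) = (166585 - 267278)*((-819 - 7*(-71)*441² + 7*441*(-71)²) + ((15441 + 91445) + 160577)) = -100693*((-819 - 7*(-71)*194481 + 7*441*5041) + (106886 + 160577)) = -100693*((-819 + 96657057 + 15561567) + 267463) = -100693*(112217805 + 267463) = -100693*112485268 = -11326479090724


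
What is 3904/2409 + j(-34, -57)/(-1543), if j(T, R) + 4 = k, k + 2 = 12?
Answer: 6009418/3717087 ≈ 1.6167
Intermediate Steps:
k = 10 (k = -2 + 12 = 10)
j(T, R) = 6 (j(T, R) = -4 + 10 = 6)
3904/2409 + j(-34, -57)/(-1543) = 3904/2409 + 6/(-1543) = 3904*(1/2409) + 6*(-1/1543) = 3904/2409 - 6/1543 = 6009418/3717087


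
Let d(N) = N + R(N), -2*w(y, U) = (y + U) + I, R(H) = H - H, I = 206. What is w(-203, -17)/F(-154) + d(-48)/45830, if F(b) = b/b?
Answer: 160381/22915 ≈ 6.9990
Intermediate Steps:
R(H) = 0
w(y, U) = -103 - U/2 - y/2 (w(y, U) = -((y + U) + 206)/2 = -((U + y) + 206)/2 = -(206 + U + y)/2 = -103 - U/2 - y/2)
d(N) = N (d(N) = N + 0 = N)
F(b) = 1
w(-203, -17)/F(-154) + d(-48)/45830 = (-103 - ½*(-17) - ½*(-203))/1 - 48/45830 = (-103 + 17/2 + 203/2)*1 - 48*1/45830 = 7*1 - 24/22915 = 7 - 24/22915 = 160381/22915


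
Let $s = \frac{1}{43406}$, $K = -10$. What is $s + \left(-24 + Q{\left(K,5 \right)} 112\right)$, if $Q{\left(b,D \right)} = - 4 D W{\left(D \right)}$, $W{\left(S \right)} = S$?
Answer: $- \frac{487188943}{43406} \approx -11224.0$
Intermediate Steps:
$s = \frac{1}{43406} \approx 2.3038 \cdot 10^{-5}$
$Q{\left(b,D \right)} = - 4 D^{2}$ ($Q{\left(b,D \right)} = - 4 D D = - 4 D^{2}$)
$s + \left(-24 + Q{\left(K,5 \right)} 112\right) = \frac{1}{43406} + \left(-24 + - 4 \cdot 5^{2} \cdot 112\right) = \frac{1}{43406} + \left(-24 + \left(-4\right) 25 \cdot 112\right) = \frac{1}{43406} - 11224 = - \frac{487188943}{43406}$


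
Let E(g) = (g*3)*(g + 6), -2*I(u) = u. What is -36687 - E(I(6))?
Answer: -36660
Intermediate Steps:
I(u) = -u/2
E(g) = 3*g*(6 + g) (E(g) = (3*g)*(6 + g) = 3*g*(6 + g))
-36687 - E(I(6)) = -36687 - 3*(-1/2*6)*(6 - 1/2*6) = -36687 - 3*(-3)*(6 - 3) = -36687 - 3*(-3)*3 = -36687 - 1*(-27) = -36687 + 27 = -36660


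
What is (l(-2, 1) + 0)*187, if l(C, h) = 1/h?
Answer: 187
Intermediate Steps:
(l(-2, 1) + 0)*187 = (1/1 + 0)*187 = (1 + 0)*187 = 1*187 = 187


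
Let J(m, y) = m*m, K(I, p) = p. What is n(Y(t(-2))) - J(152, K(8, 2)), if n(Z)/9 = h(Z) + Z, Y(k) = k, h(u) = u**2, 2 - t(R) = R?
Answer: -22924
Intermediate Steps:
t(R) = 2 - R
J(m, y) = m**2
n(Z) = 9*Z + 9*Z**2 (n(Z) = 9*(Z**2 + Z) = 9*(Z + Z**2) = 9*Z + 9*Z**2)
n(Y(t(-2))) - J(152, K(8, 2)) = 9*(2 - 1*(-2))*(1 + (2 - 1*(-2))) - 1*152**2 = 9*(2 + 2)*(1 + (2 + 2)) - 1*23104 = 9*4*(1 + 4) - 23104 = 9*4*5 - 23104 = 180 - 23104 = -22924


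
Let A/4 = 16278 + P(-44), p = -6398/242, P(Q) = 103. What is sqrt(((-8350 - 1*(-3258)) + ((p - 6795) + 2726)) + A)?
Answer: 2*sqrt(1704181)/11 ≈ 237.35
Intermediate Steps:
p = -3199/121 (p = -6398*1/242 = -3199/121 ≈ -26.438)
A = 65524 (A = 4*(16278 + 103) = 4*16381 = 65524)
sqrt(((-8350 - 1*(-3258)) + ((p - 6795) + 2726)) + A) = sqrt(((-8350 - 1*(-3258)) + ((-3199/121 - 6795) + 2726)) + 65524) = sqrt(((-8350 + 3258) + (-825394/121 + 2726)) + 65524) = sqrt((-5092 - 495548/121) + 65524) = sqrt(-1111680/121 + 65524) = sqrt(6816724/121) = 2*sqrt(1704181)/11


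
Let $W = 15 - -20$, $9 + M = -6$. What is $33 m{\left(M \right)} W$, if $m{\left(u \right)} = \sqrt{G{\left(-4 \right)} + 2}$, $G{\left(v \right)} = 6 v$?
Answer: $1155 i \sqrt{22} \approx 5417.4 i$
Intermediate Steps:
$M = -15$ ($M = -9 - 6 = -15$)
$W = 35$ ($W = 15 + 20 = 35$)
$m{\left(u \right)} = i \sqrt{22}$ ($m{\left(u \right)} = \sqrt{6 \left(-4\right) + 2} = \sqrt{-24 + 2} = \sqrt{-22} = i \sqrt{22}$)
$33 m{\left(M \right)} W = 33 i \sqrt{22} \cdot 35 = 1155 i \sqrt{22}$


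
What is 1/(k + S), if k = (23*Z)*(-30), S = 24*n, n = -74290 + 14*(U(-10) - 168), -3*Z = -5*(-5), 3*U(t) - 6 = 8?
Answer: -1/1832090 ≈ -5.4583e-7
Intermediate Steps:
U(t) = 14/3 (U(t) = 2 + (1/3)*8 = 2 + 8/3 = 14/3)
Z = -25/3 (Z = -(-5)*(-5)/3 = -1/3*25 = -25/3 ≈ -8.3333)
n = -229730/3 (n = -74290 + 14*(14/3 - 168) = -74290 + 14*(-490/3) = -74290 - 6860/3 = -229730/3 ≈ -76577.)
S = -1837840 (S = 24*(-229730/3) = -1837840)
k = 5750 (k = (23*(-25/3))*(-30) = -575/3*(-30) = 5750)
1/(k + S) = 1/(5750 - 1837840) = 1/(-1832090) = -1/1832090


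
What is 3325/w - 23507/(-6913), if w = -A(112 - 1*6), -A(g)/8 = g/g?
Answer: 23173781/55304 ≈ 419.03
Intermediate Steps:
A(g) = -8 (A(g) = -8*g/g = -8*1 = -8)
w = 8 (w = -1*(-8) = 8)
3325/w - 23507/(-6913) = 3325/8 - 23507/(-6913) = 3325*(⅛) - 23507*(-1/6913) = 3325/8 + 23507/6913 = 23173781/55304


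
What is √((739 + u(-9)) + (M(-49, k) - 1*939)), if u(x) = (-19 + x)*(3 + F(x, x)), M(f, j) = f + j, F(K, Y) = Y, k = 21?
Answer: 2*I*√15 ≈ 7.746*I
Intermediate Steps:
u(x) = (-19 + x)*(3 + x)
√((739 + u(-9)) + (M(-49, k) - 1*939)) = √((739 + (-57 + (-9)² - 16*(-9))) + ((-49 + 21) - 1*939)) = √((739 + (-57 + 81 + 144)) + (-28 - 939)) = √((739 + 168) - 967) = √(907 - 967) = √(-60) = 2*I*√15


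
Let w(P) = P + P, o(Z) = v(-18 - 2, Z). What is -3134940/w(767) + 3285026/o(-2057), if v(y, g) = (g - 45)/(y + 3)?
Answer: 19769316037/806117 ≈ 24524.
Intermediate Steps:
v(y, g) = (-45 + g)/(3 + y)
o(Z) = 45/17 - Z/17 (o(Z) = (-45 + Z)/(3 + (-18 - 2)) = (-45 + Z)/(3 - 20) = (-45 + Z)/(-17) = -(-45 + Z)/17 = 45/17 - Z/17)
w(P) = 2*P
-3134940/w(767) + 3285026/o(-2057) = -3134940/(2*767) + 3285026/(45/17 - 1/17*(-2057)) = -3134940/1534 + 3285026/(45/17 + 121) = -3134940*1/1534 + 3285026/(2102/17) = -1567470/767 + 3285026*(17/2102) = -1567470/767 + 27922721/1051 = 19769316037/806117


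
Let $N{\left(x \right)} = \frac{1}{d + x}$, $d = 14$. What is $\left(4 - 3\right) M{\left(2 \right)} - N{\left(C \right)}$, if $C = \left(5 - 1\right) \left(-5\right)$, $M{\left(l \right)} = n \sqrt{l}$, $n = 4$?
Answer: $\frac{1}{6} + 4 \sqrt{2} \approx 5.8235$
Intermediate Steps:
$M{\left(l \right)} = 4 \sqrt{l}$
$C = -20$ ($C = 4 \left(-5\right) = -20$)
$N{\left(x \right)} = \frac{1}{14 + x}$
$\left(4 - 3\right) M{\left(2 \right)} - N{\left(C \right)} = \left(4 - 3\right) 4 \sqrt{2} - \frac{1}{14 - 20} = 1 \cdot 4 \sqrt{2} - \frac{1}{-6} = 4 \sqrt{2} - - \frac{1}{6} = 4 \sqrt{2} + \frac{1}{6} = \frac{1}{6} + 4 \sqrt{2}$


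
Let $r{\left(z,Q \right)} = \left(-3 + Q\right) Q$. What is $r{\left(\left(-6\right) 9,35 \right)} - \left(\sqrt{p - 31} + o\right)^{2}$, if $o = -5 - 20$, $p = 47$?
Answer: $679$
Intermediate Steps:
$r{\left(z,Q \right)} = Q \left(-3 + Q\right)$
$o = -25$ ($o = -5 - 20 = -25$)
$r{\left(\left(-6\right) 9,35 \right)} - \left(\sqrt{p - 31} + o\right)^{2} = 35 \left(-3 + 35\right) - \left(\sqrt{47 - 31} - 25\right)^{2} = 35 \cdot 32 - \left(\sqrt{16} - 25\right)^{2} = 1120 - \left(4 - 25\right)^{2} = 1120 - \left(-21\right)^{2} = 1120 - 441 = 679$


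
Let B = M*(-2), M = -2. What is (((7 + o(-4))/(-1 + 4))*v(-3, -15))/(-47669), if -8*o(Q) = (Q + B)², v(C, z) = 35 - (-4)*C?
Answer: -161/143007 ≈ -0.0011258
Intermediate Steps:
B = 4 (B = -2*(-2) = 4)
v(C, z) = 35 + 4*C
o(Q) = -(4 + Q)²/8 (o(Q) = -(Q + 4)²/8 = -(4 + Q)²/8)
(((7 + o(-4))/(-1 + 4))*v(-3, -15))/(-47669) = (((7 - (4 - 4)²/8)/(-1 + 4))*(35 + 4*(-3)))/(-47669) = (((7 - ⅛*0²)/3)*(35 - 12))*(-1/47669) = (((7 - ⅛*0)*(⅓))*23)*(-1/47669) = (((7 + 0)*(⅓))*23)*(-1/47669) = ((7*(⅓))*23)*(-1/47669) = ((7/3)*23)*(-1/47669) = (161/3)*(-1/47669) = -161/143007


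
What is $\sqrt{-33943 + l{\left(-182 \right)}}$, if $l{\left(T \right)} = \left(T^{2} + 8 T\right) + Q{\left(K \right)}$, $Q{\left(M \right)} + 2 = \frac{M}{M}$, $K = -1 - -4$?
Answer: $2 i \sqrt{569} \approx 47.707 i$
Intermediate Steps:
$K = 3$ ($K = -1 + 4 = 3$)
$Q{\left(M \right)} = -1$ ($Q{\left(M \right)} = -2 + \frac{M}{M} = -2 + 1 = -1$)
$l{\left(T \right)} = -1 + T^{2} + 8 T$ ($l{\left(T \right)} = \left(T^{2} + 8 T\right) - 1 = -1 + T^{2} + 8 T$)
$\sqrt{-33943 + l{\left(-182 \right)}} = \sqrt{-33943 + \left(-1 + \left(-182\right)^{2} + 8 \left(-182\right)\right)} = \sqrt{-33943 - -31667} = \sqrt{-33943 + 31667} = \sqrt{-2276} = 2 i \sqrt{569}$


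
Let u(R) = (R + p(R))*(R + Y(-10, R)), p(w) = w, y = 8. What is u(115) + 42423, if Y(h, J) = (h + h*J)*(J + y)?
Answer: -32747527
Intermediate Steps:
Y(h, J) = (8 + J)*(h + J*h) (Y(h, J) = (h + h*J)*(J + 8) = (h + J*h)*(8 + J) = (8 + J)*(h + J*h))
u(R) = 2*R*(-80 - 89*R - 10*R**2) (u(R) = (R + R)*(R - 10*(8 + R**2 + 9*R)) = (2*R)*(R + (-80 - 90*R - 10*R**2)) = (2*R)*(-80 - 89*R - 10*R**2) = 2*R*(-80 - 89*R - 10*R**2))
u(115) + 42423 = 2*115*(-80 - 89*115 - 10*115**2) + 42423 = 2*115*(-80 - 10235 - 10*13225) + 42423 = 2*115*(-80 - 10235 - 132250) + 42423 = 2*115*(-142565) + 42423 = -32789950 + 42423 = -32747527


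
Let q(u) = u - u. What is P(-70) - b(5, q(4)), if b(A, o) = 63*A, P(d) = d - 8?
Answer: -393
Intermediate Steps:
P(d) = -8 + d
q(u) = 0
P(-70) - b(5, q(4)) = (-8 - 70) - 63*5 = -78 - 1*315 = -78 - 315 = -393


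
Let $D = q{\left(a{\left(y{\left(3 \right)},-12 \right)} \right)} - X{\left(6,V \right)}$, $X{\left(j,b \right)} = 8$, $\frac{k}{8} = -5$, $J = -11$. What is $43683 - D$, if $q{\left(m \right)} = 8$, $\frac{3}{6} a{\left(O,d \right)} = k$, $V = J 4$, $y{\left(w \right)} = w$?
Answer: $43683$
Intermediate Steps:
$k = -40$ ($k = 8 \left(-5\right) = -40$)
$V = -44$ ($V = \left(-11\right) 4 = -44$)
$a{\left(O,d \right)} = -80$ ($a{\left(O,d \right)} = 2 \left(-40\right) = -80$)
$D = 0$ ($D = 8 - 8 = 0$)
$43683 - D = 43683 - 0 = 43683 + 0 = 43683$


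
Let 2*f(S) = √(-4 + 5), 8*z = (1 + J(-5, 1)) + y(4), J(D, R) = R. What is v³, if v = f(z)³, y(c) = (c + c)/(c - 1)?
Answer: 1/512 ≈ 0.0019531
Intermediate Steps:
y(c) = 2*c/(-1 + c) (y(c) = (2*c)/(-1 + c) = 2*c/(-1 + c))
z = 7/12 (z = ((1 + 1) + 2*4/(-1 + 4))/8 = (2 + 2*4/3)/8 = (2 + 2*4*(⅓))/8 = (2 + 8/3)/8 = (⅛)*(14/3) = 7/12 ≈ 0.58333)
f(S) = ½ (f(S) = √(-4 + 5)/2 = √1/2 = (½)*1 = ½)
v = ⅛ (v = (½)³ = ⅛ ≈ 0.12500)
v³ = (⅛)³ = 1/512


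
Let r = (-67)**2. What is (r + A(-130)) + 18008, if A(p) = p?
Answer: 22367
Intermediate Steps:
r = 4489
(r + A(-130)) + 18008 = (4489 - 130) + 18008 = 4359 + 18008 = 22367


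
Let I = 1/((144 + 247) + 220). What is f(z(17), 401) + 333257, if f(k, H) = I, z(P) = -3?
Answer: 203620028/611 ≈ 3.3326e+5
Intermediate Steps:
I = 1/611 (I = 1/(391 + 220) = 1/611 ≈ 0.0016367)
f(k, H) = 1/611
f(z(17), 401) + 333257 = 1/611 + 333257 = 203620028/611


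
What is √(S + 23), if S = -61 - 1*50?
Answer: 2*I*√22 ≈ 9.3808*I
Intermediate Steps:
S = -111 (S = -61 - 50 = -111)
√(S + 23) = √(-111 + 23) = √(-88) = 2*I*√22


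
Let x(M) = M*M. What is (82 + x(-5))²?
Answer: 11449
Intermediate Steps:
x(M) = M²
(82 + x(-5))² = (82 + (-5)²)² = (82 + 25)² = 107² = 11449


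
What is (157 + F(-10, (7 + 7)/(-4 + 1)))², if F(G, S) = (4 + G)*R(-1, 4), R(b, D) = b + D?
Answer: 19321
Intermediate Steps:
R(b, D) = D + b
F(G, S) = 12 + 3*G (F(G, S) = (4 + G)*(4 - 1) = (4 + G)*3 = 12 + 3*G)
(157 + F(-10, (7 + 7)/(-4 + 1)))² = (157 + (12 + 3*(-10)))² = (157 + (12 - 30))² = (157 - 18)² = 139² = 19321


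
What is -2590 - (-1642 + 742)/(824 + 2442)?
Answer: -4229020/1633 ≈ -2589.7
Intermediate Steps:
-2590 - (-1642 + 742)/(824 + 2442) = -2590 - (-900)/3266 = -2590 - 1*(-450/1633) = -2590 + 450/1633 = -4229020/1633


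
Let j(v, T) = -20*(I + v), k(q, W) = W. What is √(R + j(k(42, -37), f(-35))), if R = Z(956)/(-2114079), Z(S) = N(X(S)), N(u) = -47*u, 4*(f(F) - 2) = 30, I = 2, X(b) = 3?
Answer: √347614590094871/704693 ≈ 26.458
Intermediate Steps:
f(F) = 19/2 (f(F) = 2 + (¼)*30 = 2 + 15/2 = 19/2)
j(v, T) = -40 - 20*v (j(v, T) = -20*(2 + v) = -40 - 20*v)
Z(S) = -141 (Z(S) = -47*3 = -141)
R = 47/704693 (R = -141/(-2114079) = -141*(-1/2114079) = 47/704693 ≈ 6.6696e-5)
√(R + j(k(42, -37), f(-35))) = √(47/704693 + (-40 - 20*(-37))) = √(47/704693 + (-40 + 740)) = √(47/704693 + 700) = √(493285147/704693) = √347614590094871/704693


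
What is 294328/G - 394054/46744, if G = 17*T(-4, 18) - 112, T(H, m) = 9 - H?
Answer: 6857558073/2547548 ≈ 2691.8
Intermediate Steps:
G = 109 (G = 17*(9 - 1*(-4)) - 112 = 17*(9 + 4) - 112 = 17*13 - 112 = 221 - 112 = 109)
294328/G - 394054/46744 = 294328/109 - 394054/46744 = 294328*(1/109) - 394054*1/46744 = 294328/109 - 197027/23372 = 6857558073/2547548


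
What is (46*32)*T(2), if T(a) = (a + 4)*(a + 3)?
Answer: 44160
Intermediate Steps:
T(a) = (3 + a)*(4 + a) (T(a) = (4 + a)*(3 + a) = (3 + a)*(4 + a))
(46*32)*T(2) = (46*32)*(12 + 2**2 + 7*2) = 1472*(12 + 4 + 14) = 1472*30 = 44160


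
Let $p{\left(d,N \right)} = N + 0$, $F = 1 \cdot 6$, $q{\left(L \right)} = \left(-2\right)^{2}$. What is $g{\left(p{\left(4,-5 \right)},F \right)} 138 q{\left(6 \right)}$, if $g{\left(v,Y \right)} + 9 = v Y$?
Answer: $-21528$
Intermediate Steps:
$q{\left(L \right)} = 4$
$F = 6$
$p{\left(d,N \right)} = N$
$g{\left(v,Y \right)} = -9 + Y v$ ($g{\left(v,Y \right)} = -9 + v Y = -9 + Y v$)
$g{\left(p{\left(4,-5 \right)},F \right)} 138 q{\left(6 \right)} = \left(-9 + 6 \left(-5\right)\right) 138 \cdot 4 = \left(-9 - 30\right) 138 \cdot 4 = \left(-39\right) 138 \cdot 4 = \left(-5382\right) 4 = -21528$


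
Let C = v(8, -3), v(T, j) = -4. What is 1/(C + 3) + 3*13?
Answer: 38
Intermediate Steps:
C = -4
1/(C + 3) + 3*13 = 1/(-4 + 3) + 3*13 = 1/(-1) + 39 = -1 + 39 = 38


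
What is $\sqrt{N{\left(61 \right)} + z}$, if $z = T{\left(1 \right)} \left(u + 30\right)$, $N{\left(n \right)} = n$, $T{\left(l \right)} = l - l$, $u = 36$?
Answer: $\sqrt{61} \approx 7.8102$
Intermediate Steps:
$T{\left(l \right)} = 0$
$z = 0$ ($z = 0 \left(36 + 30\right) = 0 \cdot 66 = 0$)
$\sqrt{N{\left(61 \right)} + z} = \sqrt{61 + 0} = \sqrt{61}$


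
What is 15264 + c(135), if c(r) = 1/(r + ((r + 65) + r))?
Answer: 7174081/470 ≈ 15264.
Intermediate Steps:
c(r) = 1/(65 + 3*r) (c(r) = 1/(r + ((65 + r) + r)) = 1/(r + (65 + 2*r)) = 1/(65 + 3*r))
15264 + c(135) = 15264 + 1/(65 + 3*135) = 15264 + 1/(65 + 405) = 15264 + 1/470 = 7174081/470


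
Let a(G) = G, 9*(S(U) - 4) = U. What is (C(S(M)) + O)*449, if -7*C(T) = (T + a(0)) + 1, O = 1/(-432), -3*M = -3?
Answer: -994535/3024 ≈ -328.88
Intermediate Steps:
M = 1 (M = -1/3*(-3) = 1)
S(U) = 4 + U/9
O = -1/432 ≈ -0.0023148
C(T) = -1/7 - T/7 (C(T) = -((T + 0) + 1)/7 = -(T + 1)/7 = -(1 + T)/7 = -1/7 - T/7)
(C(S(M)) + O)*449 = ((-1/7 - (4 + (1/9)*1)/7) - 1/432)*449 = ((-1/7 - (4 + 1/9)/7) - 1/432)*449 = ((-1/7 - 1/7*37/9) - 1/432)*449 = ((-1/7 - 37/63) - 1/432)*449 = (-46/63 - 1/432)*449 = -2215/3024*449 = -994535/3024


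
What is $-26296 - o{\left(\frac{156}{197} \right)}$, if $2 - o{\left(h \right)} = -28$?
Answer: $-26326$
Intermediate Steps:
$o{\left(h \right)} = 30$ ($o{\left(h \right)} = 2 - -28 = 2 + 28 = 30$)
$-26296 - o{\left(\frac{156}{197} \right)} = -26296 - 30 = -26326$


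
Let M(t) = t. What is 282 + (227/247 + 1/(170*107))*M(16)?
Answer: 666538146/2246465 ≈ 296.71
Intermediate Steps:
282 + (227/247 + 1/(170*107))*M(16) = 282 + (227/247 + 1/(170*107))*16 = 282 + (227*(1/247) + (1/170)*(1/107))*16 = 282 + (227/247 + 1/18190)*16 = 282 + (4129377/4492930)*16 = 282 + 33035016/2246465 = 666538146/2246465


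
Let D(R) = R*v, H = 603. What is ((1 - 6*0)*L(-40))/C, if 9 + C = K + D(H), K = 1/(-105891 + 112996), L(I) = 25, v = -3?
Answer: -177625/12916889 ≈ -0.013751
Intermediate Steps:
K = 1/7105 ≈ 0.00014075
D(R) = -3*R (D(R) = R*(-3) = -3*R)
C = -12916889/7105 (C = -9 + (1/7105 - 3*603) = -9 + (1/7105 - 1809) = -9 - 12852944/7105 = -12916889/7105 ≈ -1818.0)
((1 - 6*0)*L(-40))/C = ((1 - 6*0)*25)/(-12916889/7105) = ((1 + 0)*25)*(-7105/12916889) = (1*25)*(-7105/12916889) = 25*(-7105/12916889) = -177625/12916889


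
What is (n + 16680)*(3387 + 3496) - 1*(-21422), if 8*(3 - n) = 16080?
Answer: 101015681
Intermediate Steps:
n = -2007 (n = 3 - 1/8*16080 = 3 - 2010 = -2007)
(n + 16680)*(3387 + 3496) - 1*(-21422) = (-2007 + 16680)*(3387 + 3496) - 1*(-21422) = 14673*6883 + 21422 = 100994259 + 21422 = 101015681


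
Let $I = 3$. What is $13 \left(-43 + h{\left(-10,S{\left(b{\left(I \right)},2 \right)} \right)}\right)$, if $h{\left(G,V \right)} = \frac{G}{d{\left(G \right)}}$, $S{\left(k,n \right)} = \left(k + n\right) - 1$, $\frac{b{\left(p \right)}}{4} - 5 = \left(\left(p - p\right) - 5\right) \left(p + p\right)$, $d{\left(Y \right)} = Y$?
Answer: $-546$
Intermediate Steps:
$b{\left(p \right)} = 20 - 40 p$ ($b{\left(p \right)} = 20 + 4 \left(\left(p - p\right) - 5\right) \left(p + p\right) = 20 + 4 \left(0 - 5\right) 2 p = 20 + 4 \left(- 5 \cdot 2 p\right) = 20 + 4 \left(- 10 p\right) = 20 - 40 p$)
$S{\left(k,n \right)} = -1 + k + n$
$h{\left(G,V \right)} = 1$ ($h{\left(G,V \right)} = \frac{G}{G} = 1$)
$13 \left(-43 + h{\left(-10,S{\left(b{\left(I \right)},2 \right)} \right)}\right) = 13 \left(-43 + 1\right) = 13 \left(-42\right) = -546$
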